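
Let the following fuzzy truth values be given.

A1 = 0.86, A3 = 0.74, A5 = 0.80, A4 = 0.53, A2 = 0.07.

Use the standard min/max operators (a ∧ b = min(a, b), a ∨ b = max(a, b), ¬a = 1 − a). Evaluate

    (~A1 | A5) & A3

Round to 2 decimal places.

0.74

~A1 = 1 − 0.86 = 0.14
~A1 | A5 = max(a, b) on (0.14, 0.80) = 0.80
(~A1 | A5) & A3 = min(a, b) on (0.80, 0.74) = 0.74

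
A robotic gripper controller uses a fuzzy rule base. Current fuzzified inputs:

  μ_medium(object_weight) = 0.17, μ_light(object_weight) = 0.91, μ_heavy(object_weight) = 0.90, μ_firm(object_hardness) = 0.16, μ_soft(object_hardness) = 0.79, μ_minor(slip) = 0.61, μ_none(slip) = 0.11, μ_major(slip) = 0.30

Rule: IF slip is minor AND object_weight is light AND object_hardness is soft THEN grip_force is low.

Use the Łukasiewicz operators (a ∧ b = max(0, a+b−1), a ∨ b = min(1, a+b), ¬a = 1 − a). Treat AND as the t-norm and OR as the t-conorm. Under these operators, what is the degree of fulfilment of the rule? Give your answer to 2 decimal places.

0.31

firing strength: minor=0.61, light=0.91, soft=0.79; AND[max(0, a+b−1)] → w = 0.31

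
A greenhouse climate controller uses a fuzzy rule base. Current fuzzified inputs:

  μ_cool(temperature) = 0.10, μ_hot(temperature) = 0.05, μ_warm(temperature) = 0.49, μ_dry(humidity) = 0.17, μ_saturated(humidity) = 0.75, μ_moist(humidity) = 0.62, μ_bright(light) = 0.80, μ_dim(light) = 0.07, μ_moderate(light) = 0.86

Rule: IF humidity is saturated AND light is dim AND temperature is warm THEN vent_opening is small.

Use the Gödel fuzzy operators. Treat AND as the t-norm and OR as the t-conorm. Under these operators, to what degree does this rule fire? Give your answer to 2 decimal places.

0.07

firing strength: saturated=0.75, dim=0.07, warm=0.49; AND[min(a, b)] → w = 0.07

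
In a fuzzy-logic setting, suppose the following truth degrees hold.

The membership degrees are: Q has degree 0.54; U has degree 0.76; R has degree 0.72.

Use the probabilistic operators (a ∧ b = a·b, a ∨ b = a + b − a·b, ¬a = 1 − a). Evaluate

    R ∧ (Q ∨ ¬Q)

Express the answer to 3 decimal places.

¬Q = 1 − 0.5400 = 0.4600
Q ∨ ¬Q = a + b − a·b on (0.5400, 0.4600) = 0.7516
R ∧ (Q ∨ ¬Q) = a·b on (0.7200, 0.7516) = 0.5412

0.541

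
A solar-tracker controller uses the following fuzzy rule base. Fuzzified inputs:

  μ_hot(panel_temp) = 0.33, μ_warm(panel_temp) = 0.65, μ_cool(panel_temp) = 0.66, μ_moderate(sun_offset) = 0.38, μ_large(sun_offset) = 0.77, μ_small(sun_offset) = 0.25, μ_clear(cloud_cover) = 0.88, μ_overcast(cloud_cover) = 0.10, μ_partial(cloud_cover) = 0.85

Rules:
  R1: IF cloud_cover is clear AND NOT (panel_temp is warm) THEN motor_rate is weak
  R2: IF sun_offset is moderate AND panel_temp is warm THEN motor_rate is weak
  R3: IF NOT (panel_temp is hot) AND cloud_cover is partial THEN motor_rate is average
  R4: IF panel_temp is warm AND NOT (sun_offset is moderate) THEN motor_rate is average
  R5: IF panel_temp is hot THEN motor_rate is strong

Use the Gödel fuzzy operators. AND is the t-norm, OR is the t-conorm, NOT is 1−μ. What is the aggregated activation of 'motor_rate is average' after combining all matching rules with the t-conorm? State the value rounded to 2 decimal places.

R1: clear=0.88, ¬warm=1−0.65=0.35; AND[min(a, b)] → w = 0.35
R2: moderate=0.38, warm=0.65; AND[min(a, b)] → w = 0.38
R3: ¬hot=1−0.33=0.67, partial=0.85; AND[min(a, b)] → w = 0.67
R4: warm=0.65, ¬moderate=1−0.38=0.62; AND[min(a, b)] → w = 0.62
R5: hot=0.33 → w = 0.33
Rules with consequent 'average': {R3, R4} → strengths 0.67, 0.62
Aggregate via t-conorm [max(a, b)]: 0.67

0.67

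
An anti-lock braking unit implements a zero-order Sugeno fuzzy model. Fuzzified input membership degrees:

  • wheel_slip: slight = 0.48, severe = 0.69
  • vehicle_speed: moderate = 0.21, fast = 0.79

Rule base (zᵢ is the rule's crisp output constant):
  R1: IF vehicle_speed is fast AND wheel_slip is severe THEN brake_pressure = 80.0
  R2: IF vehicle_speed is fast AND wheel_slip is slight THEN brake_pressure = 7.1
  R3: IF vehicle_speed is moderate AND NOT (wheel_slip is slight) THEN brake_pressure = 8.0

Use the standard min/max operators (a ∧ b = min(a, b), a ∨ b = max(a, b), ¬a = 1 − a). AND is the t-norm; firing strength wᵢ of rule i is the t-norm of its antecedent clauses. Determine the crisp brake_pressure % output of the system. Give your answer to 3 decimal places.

R1 (z=80.0): fast=0.79, severe=0.69; AND[min(a, b)] → w = 0.69
R2 (z=7.1): fast=0.79, slight=0.48; AND[min(a, b)] → w = 0.48
R3 (z=8.0): moderate=0.21, ¬slight=1−0.48=0.52; AND[min(a, b)] → w = 0.21
Weighted average = (0.69·80.0 + 0.48·7.1 + 0.21·8.0) / (0.69 + 0.48 + 0.21)
  = 60.2880 / 1.3800 = 43.687

43.687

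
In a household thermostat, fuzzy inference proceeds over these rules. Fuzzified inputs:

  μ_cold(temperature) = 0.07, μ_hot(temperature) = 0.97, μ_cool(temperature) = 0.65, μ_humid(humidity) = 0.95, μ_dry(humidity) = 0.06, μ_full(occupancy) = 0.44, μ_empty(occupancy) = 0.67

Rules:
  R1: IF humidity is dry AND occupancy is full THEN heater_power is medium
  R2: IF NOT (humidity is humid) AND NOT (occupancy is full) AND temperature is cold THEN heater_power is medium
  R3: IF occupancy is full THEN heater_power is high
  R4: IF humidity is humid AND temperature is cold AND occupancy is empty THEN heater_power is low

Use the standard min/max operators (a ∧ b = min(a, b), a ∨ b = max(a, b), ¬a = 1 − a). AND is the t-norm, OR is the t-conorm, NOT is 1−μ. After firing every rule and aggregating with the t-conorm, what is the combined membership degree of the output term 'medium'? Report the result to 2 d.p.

0.06

R1: dry=0.06, full=0.44; AND[min(a, b)] → w = 0.06
R2: ¬humid=1−0.95=0.05, ¬full=1−0.44=0.56, cold=0.07; AND[min(a, b)] → w = 0.05
R3: full=0.44 → w = 0.44
R4: humid=0.95, cold=0.07, empty=0.67; AND[min(a, b)] → w = 0.07
Rules with consequent 'medium': {R1, R2} → strengths 0.06, 0.05
Aggregate via t-conorm [max(a, b)]: 0.06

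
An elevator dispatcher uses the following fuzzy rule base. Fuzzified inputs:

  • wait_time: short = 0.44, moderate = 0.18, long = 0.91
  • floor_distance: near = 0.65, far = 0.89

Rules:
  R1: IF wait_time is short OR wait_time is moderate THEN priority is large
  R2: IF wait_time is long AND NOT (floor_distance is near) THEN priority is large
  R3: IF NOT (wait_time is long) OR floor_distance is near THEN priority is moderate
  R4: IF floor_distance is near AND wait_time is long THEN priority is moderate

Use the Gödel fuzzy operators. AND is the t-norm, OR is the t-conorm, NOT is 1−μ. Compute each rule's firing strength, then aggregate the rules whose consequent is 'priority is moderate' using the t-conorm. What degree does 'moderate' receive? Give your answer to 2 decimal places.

R1: short=0.44, moderate=0.18; OR[max(a, b)] → w = 0.44
R2: long=0.91, ¬near=1−0.65=0.35; AND[min(a, b)] → w = 0.35
R3: ¬long=1−0.91=0.09, near=0.65; OR[max(a, b)] → w = 0.65
R4: near=0.65, long=0.91; AND[min(a, b)] → w = 0.65
Rules with consequent 'moderate': {R3, R4} → strengths 0.65, 0.65
Aggregate via t-conorm [max(a, b)]: 0.65

0.65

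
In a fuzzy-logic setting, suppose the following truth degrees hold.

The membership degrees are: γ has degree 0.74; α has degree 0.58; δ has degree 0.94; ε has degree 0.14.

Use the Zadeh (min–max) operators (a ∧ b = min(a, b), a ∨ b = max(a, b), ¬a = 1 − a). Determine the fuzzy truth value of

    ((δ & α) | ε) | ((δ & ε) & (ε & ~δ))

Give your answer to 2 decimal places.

δ & α = min(a, b) on (0.94, 0.58) = 0.58
(δ & α) | ε = max(a, b) on (0.58, 0.14) = 0.58
δ & ε = min(a, b) on (0.94, 0.14) = 0.14
~δ = 1 − 0.94 = 0.06
ε & ~δ = min(a, b) on (0.14, 0.06) = 0.06
(δ & ε) & (ε & ~δ) = min(a, b) on (0.14, 0.06) = 0.06
((δ & α) | ε) | ((δ & ε) & (ε & ~δ)) = max(a, b) on (0.58, 0.06) = 0.58

0.58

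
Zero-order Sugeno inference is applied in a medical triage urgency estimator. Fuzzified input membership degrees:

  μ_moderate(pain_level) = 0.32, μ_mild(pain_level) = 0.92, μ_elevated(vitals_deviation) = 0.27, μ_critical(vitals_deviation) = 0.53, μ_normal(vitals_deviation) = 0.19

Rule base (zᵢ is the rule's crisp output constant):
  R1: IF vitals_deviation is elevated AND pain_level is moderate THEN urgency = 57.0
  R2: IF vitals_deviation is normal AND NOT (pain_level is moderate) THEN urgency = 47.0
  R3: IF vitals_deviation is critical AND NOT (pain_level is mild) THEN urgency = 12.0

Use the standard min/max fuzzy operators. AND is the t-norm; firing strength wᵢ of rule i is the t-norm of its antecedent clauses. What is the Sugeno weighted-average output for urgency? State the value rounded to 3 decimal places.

R1 (z=57.0): elevated=0.27, moderate=0.32; AND[min(a, b)] → w = 0.27
R2 (z=47.0): normal=0.19, ¬moderate=1−0.32=0.68; AND[min(a, b)] → w = 0.19
R3 (z=12.0): critical=0.53, ¬mild=1−0.92=0.08; AND[min(a, b)] → w = 0.08
Weighted average = (0.27·57.0 + 0.19·47.0 + 0.08·12.0) / (0.27 + 0.19 + 0.08)
  = 25.2800 / 0.5400 = 46.815

46.815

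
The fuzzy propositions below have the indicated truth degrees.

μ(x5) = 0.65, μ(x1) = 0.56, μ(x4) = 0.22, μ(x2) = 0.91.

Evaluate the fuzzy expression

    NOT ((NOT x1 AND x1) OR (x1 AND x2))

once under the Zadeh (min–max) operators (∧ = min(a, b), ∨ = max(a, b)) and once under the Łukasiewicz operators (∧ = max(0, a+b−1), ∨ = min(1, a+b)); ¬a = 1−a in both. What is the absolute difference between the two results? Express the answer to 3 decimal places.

0.090

Under Zadeh (min–max):
  NOT x1 = 1 − 0.56 = 0.44
  NOT x1 AND x1 = min(a, b) on (0.44, 0.56) = 0.44
  x1 AND x2 = min(a, b) on (0.56, 0.91) = 0.56
  (NOT x1 AND x1) OR (x1 AND x2) = max(a, b) on (0.44, 0.56) = 0.56
  NOT ((NOT x1 AND x1) OR (x1 AND x2)) = 1 − 0.56 = 0.44
  → value = 0.4400
Under Łukasiewicz:
  NOT x1 = 1 − 0.56 = 0.44
  NOT x1 AND x1 = max(0, a+b−1) on (0.44, 0.56) = 0.00
  x1 AND x2 = max(0, a+b−1) on (0.56, 0.91) = 0.47
  (NOT x1 AND x1) OR (x1 AND x2) = min(1, a+b) on (0.00, 0.47) = 0.47
  NOT ((NOT x1 AND x1) OR (x1 AND x2)) = 1 − 0.47 = 0.53
  → value = 0.5300
|0.4400 − 0.5300| = 0.090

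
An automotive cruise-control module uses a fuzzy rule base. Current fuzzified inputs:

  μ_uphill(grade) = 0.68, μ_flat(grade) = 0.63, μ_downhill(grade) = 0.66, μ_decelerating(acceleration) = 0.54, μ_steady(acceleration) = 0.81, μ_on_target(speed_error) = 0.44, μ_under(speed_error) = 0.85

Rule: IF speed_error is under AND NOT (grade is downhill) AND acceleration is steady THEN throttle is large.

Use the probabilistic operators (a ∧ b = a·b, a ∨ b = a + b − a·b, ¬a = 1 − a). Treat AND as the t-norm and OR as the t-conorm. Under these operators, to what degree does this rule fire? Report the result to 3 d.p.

firing strength: under=0.85, ¬downhill=1−0.66=0.34, steady=0.81; AND[a·b] → w = 0.2341

0.234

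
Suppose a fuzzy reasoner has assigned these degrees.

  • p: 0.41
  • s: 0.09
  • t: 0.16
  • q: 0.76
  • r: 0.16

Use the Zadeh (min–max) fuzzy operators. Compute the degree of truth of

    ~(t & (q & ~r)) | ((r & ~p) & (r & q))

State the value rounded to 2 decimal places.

~r = 1 − 0.16 = 0.84
q & ~r = min(a, b) on (0.76, 0.84) = 0.76
t & (q & ~r) = min(a, b) on (0.16, 0.76) = 0.16
~(t & (q & ~r)) = 1 − 0.16 = 0.84
~p = 1 − 0.41 = 0.59
r & ~p = min(a, b) on (0.16, 0.59) = 0.16
r & q = min(a, b) on (0.16, 0.76) = 0.16
(r & ~p) & (r & q) = min(a, b) on (0.16, 0.16) = 0.16
~(t & (q & ~r)) | ((r & ~p) & (r & q)) = max(a, b) on (0.84, 0.16) = 0.84

0.84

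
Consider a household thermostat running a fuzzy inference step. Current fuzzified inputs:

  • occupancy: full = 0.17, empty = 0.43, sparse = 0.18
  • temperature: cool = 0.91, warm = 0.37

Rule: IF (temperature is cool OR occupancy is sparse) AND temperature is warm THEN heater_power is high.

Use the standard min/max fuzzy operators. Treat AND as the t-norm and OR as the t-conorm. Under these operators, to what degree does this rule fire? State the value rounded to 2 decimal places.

firing strength: (cool=0.91 OR sparse=0.18) = 0.91; AND[min(a, b)] with warm=0.37 → w = 0.37

0.37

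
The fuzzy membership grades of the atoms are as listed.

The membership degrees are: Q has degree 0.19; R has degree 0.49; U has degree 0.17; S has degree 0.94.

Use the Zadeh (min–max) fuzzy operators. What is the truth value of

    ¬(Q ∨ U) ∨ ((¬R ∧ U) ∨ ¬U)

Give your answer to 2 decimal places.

Q ∨ U = max(a, b) on (0.19, 0.17) = 0.19
¬(Q ∨ U) = 1 − 0.19 = 0.81
¬R = 1 − 0.49 = 0.51
¬R ∧ U = min(a, b) on (0.51, 0.17) = 0.17
¬U = 1 − 0.17 = 0.83
(¬R ∧ U) ∨ ¬U = max(a, b) on (0.17, 0.83) = 0.83
¬(Q ∨ U) ∨ ((¬R ∧ U) ∨ ¬U) = max(a, b) on (0.81, 0.83) = 0.83

0.83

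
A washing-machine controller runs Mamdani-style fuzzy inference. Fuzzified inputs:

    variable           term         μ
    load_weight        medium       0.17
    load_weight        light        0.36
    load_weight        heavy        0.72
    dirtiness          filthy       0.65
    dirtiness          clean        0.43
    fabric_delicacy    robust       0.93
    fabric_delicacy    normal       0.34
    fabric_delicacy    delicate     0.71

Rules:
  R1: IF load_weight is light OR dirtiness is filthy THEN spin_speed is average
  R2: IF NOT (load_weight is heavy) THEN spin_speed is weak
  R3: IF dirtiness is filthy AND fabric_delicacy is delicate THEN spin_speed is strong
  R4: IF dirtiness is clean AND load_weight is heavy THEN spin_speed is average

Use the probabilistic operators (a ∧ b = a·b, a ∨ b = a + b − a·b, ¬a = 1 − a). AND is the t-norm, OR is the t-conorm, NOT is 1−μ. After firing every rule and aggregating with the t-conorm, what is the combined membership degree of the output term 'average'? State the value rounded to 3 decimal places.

0.845

R1: light=0.36, filthy=0.65; OR[a + b − a·b] → w = 0.7760
R2: ¬heavy=1−0.72=0.28 → w = 0.2800
R3: filthy=0.65, delicate=0.71; AND[a·b] → w = 0.4615
R4: clean=0.43, heavy=0.72; AND[a·b] → w = 0.3096
Rules with consequent 'average': {R1, R4} → strengths 0.7760, 0.3096
Aggregate via t-conorm [a + b − a·b]: 0.8454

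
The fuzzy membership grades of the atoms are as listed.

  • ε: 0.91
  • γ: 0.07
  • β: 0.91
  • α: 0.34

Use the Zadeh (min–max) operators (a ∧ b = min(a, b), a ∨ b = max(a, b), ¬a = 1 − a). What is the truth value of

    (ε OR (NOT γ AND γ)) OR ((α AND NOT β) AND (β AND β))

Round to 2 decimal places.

0.91

NOT γ = 1 − 0.07 = 0.93
NOT γ AND γ = min(a, b) on (0.93, 0.07) = 0.07
ε OR (NOT γ AND γ) = max(a, b) on (0.91, 0.07) = 0.91
NOT β = 1 − 0.91 = 0.09
α AND NOT β = min(a, b) on (0.34, 0.09) = 0.09
β AND β = min(a, b) on (0.91, 0.91) = 0.91
(α AND NOT β) AND (β AND β) = min(a, b) on (0.09, 0.91) = 0.09
(ε OR (NOT γ AND γ)) OR ((α AND NOT β) AND (β AND β)) = max(a, b) on (0.91, 0.09) = 0.91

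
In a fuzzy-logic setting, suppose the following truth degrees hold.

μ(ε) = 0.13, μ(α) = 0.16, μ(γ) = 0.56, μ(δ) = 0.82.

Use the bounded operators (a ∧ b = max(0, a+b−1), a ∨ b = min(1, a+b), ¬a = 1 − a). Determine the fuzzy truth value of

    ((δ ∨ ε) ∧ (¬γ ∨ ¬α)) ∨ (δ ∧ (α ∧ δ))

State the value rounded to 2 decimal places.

δ ∨ ε = min(1, a+b) on (0.82, 0.13) = 0.95
¬γ = 1 − 0.56 = 0.44
¬α = 1 − 0.16 = 0.84
¬γ ∨ ¬α = min(1, a+b) on (0.44, 0.84) = 1.00
(δ ∨ ε) ∧ (¬γ ∨ ¬α) = max(0, a+b−1) on (0.95, 1.00) = 0.95
α ∧ δ = max(0, a+b−1) on (0.16, 0.82) = 0.00
δ ∧ (α ∧ δ) = max(0, a+b−1) on (0.82, 0.00) = 0.00
((δ ∨ ε) ∧ (¬γ ∨ ¬α)) ∨ (δ ∧ (α ∧ δ)) = min(1, a+b) on (0.95, 0.00) = 0.95

0.95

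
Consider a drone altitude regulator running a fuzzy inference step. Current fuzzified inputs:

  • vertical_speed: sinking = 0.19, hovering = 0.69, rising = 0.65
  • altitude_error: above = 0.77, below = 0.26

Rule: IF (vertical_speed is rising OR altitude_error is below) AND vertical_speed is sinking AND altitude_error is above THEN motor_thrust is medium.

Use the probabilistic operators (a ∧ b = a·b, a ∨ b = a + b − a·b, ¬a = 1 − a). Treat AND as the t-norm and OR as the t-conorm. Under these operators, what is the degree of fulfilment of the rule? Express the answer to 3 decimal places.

firing strength: (rising=0.65 OR below=0.26) = 0.7410; AND[a·b] with sinking=0.19, above=0.77 → w = 0.1084

0.108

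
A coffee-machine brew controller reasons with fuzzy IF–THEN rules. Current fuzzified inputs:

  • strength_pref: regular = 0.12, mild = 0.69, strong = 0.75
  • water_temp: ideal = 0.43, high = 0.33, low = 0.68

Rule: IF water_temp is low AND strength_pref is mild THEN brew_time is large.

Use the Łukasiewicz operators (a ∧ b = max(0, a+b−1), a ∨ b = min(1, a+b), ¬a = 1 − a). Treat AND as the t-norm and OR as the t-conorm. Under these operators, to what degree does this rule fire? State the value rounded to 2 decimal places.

0.37

firing strength: low=0.68, mild=0.69; AND[max(0, a+b−1)] → w = 0.37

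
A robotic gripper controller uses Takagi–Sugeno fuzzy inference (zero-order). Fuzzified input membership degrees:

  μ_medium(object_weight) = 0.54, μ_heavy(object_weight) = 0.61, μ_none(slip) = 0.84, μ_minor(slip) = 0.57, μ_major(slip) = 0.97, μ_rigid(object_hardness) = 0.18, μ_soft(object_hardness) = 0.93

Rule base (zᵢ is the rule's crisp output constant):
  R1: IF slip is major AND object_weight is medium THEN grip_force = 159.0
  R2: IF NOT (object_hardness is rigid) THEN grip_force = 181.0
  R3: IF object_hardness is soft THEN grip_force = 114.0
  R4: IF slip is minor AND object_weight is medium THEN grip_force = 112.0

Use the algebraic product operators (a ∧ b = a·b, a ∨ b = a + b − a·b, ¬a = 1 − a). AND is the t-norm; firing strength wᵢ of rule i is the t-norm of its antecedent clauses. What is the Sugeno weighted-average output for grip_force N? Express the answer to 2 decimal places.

144.17

R1 (z=159.0): major=0.97, medium=0.54; AND[a·b] → w = 0.5238
R2 (z=181.0): ¬rigid=1−0.18=0.82 → w = 0.8200
R3 (z=114.0): soft=0.93 → w = 0.9300
R4 (z=112.0): minor=0.57, medium=0.54; AND[a·b] → w = 0.3078
Weighted average = (0.5238·159.0 + 0.8200·181.0 + 0.9300·114.0 + 0.3078·112.0) / (0.5238 + 0.8200 + 0.9300 + 0.3078)
  = 372.1978 / 2.5816 = 144.17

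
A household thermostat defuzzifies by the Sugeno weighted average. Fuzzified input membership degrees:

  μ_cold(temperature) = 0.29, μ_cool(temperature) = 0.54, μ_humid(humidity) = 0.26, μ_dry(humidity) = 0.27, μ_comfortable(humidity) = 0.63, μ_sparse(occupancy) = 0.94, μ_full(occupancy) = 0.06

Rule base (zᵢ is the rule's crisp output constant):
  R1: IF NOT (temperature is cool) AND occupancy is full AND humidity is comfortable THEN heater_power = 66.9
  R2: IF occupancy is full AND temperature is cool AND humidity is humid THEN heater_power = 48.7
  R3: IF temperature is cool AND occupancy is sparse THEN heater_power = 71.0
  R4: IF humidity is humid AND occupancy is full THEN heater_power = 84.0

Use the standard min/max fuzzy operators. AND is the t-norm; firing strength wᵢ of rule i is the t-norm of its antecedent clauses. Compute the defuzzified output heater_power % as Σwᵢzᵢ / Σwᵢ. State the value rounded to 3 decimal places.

R1 (z=66.9): ¬cool=1−0.54=0.46, full=0.06, comfortable=0.63; AND[min(a, b)] → w = 0.06
R2 (z=48.7): full=0.06, cool=0.54, humid=0.26; AND[min(a, b)] → w = 0.06
R3 (z=71.0): cool=0.54, sparse=0.94; AND[min(a, b)] → w = 0.54
R4 (z=84.0): humid=0.26, full=0.06; AND[min(a, b)] → w = 0.06
Weighted average = (0.06·66.9 + 0.06·48.7 + 0.54·71.0 + 0.06·84.0) / (0.06 + 0.06 + 0.54 + 0.06)
  = 50.3160 / 0.7200 = 69.883

69.883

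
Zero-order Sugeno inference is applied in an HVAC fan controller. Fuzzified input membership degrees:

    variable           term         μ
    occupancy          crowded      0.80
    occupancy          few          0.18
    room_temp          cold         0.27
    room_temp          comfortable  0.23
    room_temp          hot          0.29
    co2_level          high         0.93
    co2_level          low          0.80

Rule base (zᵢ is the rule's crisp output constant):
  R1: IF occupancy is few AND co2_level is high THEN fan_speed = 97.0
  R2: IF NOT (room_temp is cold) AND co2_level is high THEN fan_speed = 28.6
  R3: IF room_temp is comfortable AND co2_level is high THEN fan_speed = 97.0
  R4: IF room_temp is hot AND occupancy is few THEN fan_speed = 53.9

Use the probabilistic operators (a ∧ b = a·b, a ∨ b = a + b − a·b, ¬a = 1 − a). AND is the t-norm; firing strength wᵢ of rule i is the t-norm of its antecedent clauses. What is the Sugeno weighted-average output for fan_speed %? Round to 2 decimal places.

R1 (z=97.0): few=0.18, high=0.93; AND[a·b] → w = 0.1674
R2 (z=28.6): ¬cold=1−0.27=0.73, high=0.93; AND[a·b] → w = 0.6789
R3 (z=97.0): comfortable=0.23, high=0.93; AND[a·b] → w = 0.2139
R4 (z=53.9): hot=0.29, few=0.18; AND[a·b] → w = 0.0522
Weighted average = (0.1674·97.0 + 0.6789·28.6 + 0.2139·97.0 + 0.0522·53.9) / (0.1674 + 0.6789 + 0.2139 + 0.0522)
  = 59.2162 / 1.1124 = 53.23

53.23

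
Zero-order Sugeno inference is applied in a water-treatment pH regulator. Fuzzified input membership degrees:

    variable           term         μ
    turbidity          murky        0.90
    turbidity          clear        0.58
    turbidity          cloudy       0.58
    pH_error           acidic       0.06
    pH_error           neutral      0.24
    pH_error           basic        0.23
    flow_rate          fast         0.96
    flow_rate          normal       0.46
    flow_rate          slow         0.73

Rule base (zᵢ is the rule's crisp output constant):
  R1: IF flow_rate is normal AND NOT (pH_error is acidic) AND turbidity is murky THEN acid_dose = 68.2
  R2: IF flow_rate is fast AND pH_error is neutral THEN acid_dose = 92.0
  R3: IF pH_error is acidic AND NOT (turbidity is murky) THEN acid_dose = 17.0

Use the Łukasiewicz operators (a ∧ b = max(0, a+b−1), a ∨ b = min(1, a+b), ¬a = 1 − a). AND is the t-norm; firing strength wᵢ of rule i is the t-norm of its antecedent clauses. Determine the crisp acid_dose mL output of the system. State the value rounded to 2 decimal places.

R1 (z=68.2): normal=0.46, ¬acidic=1−0.06=0.94, murky=0.90; AND[max(0, a+b−1)] → w = 0.30
R2 (z=92.0): fast=0.96, neutral=0.24; AND[max(0, a+b−1)] → w = 0.20
R3 (z=17.0): acidic=0.06, ¬murky=1−0.90=0.10; AND[max(0, a+b−1)] → w = 0.00
Weighted average = (0.30·68.2 + 0.20·92.0 + 0.00·17.0) / (0.30 + 0.20 + 0.00)
  = 38.8600 / 0.5000 = 77.72

77.72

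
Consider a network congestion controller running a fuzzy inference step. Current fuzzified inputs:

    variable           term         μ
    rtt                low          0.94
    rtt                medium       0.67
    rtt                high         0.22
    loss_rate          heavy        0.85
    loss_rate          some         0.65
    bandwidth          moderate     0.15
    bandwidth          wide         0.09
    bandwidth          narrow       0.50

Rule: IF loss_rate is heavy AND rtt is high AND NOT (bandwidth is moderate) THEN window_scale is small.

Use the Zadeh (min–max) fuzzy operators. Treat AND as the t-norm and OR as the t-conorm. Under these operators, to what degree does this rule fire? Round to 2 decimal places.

0.22

firing strength: heavy=0.85, high=0.22, ¬moderate=1−0.15=0.85; AND[min(a, b)] → w = 0.22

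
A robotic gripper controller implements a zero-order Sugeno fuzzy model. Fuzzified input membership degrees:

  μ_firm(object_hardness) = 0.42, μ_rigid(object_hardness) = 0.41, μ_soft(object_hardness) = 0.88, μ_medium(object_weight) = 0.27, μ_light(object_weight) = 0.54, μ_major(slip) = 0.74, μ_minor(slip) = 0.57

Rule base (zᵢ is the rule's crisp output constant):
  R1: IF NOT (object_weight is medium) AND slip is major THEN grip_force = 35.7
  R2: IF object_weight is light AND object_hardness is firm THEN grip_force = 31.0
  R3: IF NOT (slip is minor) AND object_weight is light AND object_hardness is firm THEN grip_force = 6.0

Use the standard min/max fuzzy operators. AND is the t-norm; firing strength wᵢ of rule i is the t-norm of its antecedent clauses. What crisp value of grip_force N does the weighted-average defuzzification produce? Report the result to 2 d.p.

26.50

R1 (z=35.7): ¬medium=1−0.27=0.73, major=0.74; AND[min(a, b)] → w = 0.73
R2 (z=31.0): light=0.54, firm=0.42; AND[min(a, b)] → w = 0.42
R3 (z=6.0): ¬minor=1−0.57=0.43, light=0.54, firm=0.42; AND[min(a, b)] → w = 0.42
Weighted average = (0.73·35.7 + 0.42·31.0 + 0.42·6.0) / (0.73 + 0.42 + 0.42)
  = 41.6010 / 1.5700 = 26.50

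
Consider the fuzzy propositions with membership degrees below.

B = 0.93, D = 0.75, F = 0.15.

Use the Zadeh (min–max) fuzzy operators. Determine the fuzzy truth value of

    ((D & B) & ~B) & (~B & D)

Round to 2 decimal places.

0.07

D & B = min(a, b) on (0.75, 0.93) = 0.75
~B = 1 − 0.93 = 0.07
(D & B) & ~B = min(a, b) on (0.75, 0.07) = 0.07
~B = 1 − 0.93 = 0.07
~B & D = min(a, b) on (0.07, 0.75) = 0.07
((D & B) & ~B) & (~B & D) = min(a, b) on (0.07, 0.07) = 0.07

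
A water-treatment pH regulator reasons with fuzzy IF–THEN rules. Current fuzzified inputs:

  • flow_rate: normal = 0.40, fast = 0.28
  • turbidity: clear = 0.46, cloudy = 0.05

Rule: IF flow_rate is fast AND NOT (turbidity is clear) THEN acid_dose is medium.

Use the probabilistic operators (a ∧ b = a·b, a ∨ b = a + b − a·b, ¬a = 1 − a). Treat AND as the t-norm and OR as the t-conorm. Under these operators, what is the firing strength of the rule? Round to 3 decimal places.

0.151

firing strength: fast=0.28, ¬clear=1−0.46=0.54; AND[a·b] → w = 0.1512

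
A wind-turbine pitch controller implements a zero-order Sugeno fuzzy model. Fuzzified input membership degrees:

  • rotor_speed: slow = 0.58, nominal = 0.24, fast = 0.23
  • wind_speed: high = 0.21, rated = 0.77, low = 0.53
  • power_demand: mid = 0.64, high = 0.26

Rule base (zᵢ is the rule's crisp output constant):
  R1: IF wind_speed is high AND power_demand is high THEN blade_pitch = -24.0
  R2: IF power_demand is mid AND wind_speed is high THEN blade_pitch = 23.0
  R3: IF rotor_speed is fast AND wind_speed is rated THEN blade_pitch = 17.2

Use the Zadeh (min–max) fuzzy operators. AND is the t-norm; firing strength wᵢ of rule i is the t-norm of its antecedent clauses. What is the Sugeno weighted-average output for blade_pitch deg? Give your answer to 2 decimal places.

R1 (z=-24.0): high=0.21, high=0.26; AND[min(a, b)] → w = 0.21
R2 (z=23.0): mid=0.64, high=0.21; AND[min(a, b)] → w = 0.21
R3 (z=17.2): fast=0.23, rated=0.77; AND[min(a, b)] → w = 0.23
Weighted average = (0.21·-24.0 + 0.21·23.0 + 0.23·17.2) / (0.21 + 0.21 + 0.23)
  = 3.7460 / 0.6500 = 5.76

5.76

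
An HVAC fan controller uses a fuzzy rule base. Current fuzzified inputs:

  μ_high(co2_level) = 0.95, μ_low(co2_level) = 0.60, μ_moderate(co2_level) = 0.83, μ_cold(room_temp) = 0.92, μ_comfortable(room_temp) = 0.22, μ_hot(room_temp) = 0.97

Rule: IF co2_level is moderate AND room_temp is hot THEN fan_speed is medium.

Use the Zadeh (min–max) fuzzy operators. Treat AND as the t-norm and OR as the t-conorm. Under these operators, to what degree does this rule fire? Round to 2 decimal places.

0.83

firing strength: moderate=0.83, hot=0.97; AND[min(a, b)] → w = 0.83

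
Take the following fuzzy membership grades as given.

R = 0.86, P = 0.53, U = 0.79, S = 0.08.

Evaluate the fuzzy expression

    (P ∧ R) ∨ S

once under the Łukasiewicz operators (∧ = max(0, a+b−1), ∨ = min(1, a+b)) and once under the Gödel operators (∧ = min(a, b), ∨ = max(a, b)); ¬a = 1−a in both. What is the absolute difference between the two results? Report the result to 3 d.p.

0.060

Under Łukasiewicz:
  P ∧ R = max(0, a+b−1) on (0.53, 0.86) = 0.39
  (P ∧ R) ∨ S = min(1, a+b) on (0.39, 0.08) = 0.47
  → value = 0.4700
Under Gödel:
  P ∧ R = min(a, b) on (0.53, 0.86) = 0.53
  (P ∧ R) ∨ S = max(a, b) on (0.53, 0.08) = 0.53
  → value = 0.5300
|0.4700 − 0.5300| = 0.060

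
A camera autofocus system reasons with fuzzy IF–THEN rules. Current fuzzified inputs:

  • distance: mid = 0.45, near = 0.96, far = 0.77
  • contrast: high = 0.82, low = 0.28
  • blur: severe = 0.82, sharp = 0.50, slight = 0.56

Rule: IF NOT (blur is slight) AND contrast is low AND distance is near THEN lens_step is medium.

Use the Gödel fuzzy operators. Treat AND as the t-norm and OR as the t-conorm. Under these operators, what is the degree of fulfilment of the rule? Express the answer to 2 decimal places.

0.28

firing strength: ¬slight=1−0.56=0.44, low=0.28, near=0.96; AND[min(a, b)] → w = 0.28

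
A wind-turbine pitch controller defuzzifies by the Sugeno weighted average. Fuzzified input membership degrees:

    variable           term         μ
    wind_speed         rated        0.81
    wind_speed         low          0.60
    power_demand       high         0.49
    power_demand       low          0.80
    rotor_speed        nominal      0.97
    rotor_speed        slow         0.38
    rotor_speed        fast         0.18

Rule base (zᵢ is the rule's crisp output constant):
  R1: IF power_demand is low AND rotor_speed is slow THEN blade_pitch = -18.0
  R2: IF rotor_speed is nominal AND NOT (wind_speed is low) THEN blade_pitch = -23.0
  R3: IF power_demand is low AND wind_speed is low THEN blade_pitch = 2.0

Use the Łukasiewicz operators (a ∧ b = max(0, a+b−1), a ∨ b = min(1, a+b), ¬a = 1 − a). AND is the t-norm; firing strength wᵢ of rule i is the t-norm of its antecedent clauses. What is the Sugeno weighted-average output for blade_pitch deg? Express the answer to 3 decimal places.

-11.526

R1 (z=-18.0): low=0.80, slow=0.38; AND[max(0, a+b−1)] → w = 0.18
R2 (z=-23.0): nominal=0.97, ¬low=1−0.60=0.40; AND[max(0, a+b−1)] → w = 0.37
R3 (z=2.0): low=0.80, low=0.60; AND[max(0, a+b−1)] → w = 0.40
Weighted average = (0.18·-18.0 + 0.37·-23.0 + 0.40·2.0) / (0.18 + 0.37 + 0.40)
  = -10.9500 / 0.9500 = -11.526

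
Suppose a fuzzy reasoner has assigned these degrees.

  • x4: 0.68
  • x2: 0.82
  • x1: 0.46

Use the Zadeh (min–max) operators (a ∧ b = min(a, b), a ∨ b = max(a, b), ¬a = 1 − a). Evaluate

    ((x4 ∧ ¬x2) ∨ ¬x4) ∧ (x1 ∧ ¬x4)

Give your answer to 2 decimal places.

¬x2 = 1 − 0.82 = 0.18
x4 ∧ ¬x2 = min(a, b) on (0.68, 0.18) = 0.18
¬x4 = 1 − 0.68 = 0.32
(x4 ∧ ¬x2) ∨ ¬x4 = max(a, b) on (0.18, 0.32) = 0.32
¬x4 = 1 − 0.68 = 0.32
x1 ∧ ¬x4 = min(a, b) on (0.46, 0.32) = 0.32
((x4 ∧ ¬x2) ∨ ¬x4) ∧ (x1 ∧ ¬x4) = min(a, b) on (0.32, 0.32) = 0.32

0.32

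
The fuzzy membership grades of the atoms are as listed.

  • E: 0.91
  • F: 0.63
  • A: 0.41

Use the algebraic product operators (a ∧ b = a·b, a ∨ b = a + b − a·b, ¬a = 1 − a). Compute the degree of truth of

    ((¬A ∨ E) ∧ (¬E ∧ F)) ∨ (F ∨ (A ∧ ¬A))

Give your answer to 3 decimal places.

0.735

¬A = 1 − 0.4100 = 0.5900
¬A ∨ E = a + b − a·b on (0.5900, 0.9100) = 0.9631
¬E = 1 − 0.9100 = 0.0900
¬E ∧ F = a·b on (0.0900, 0.6300) = 0.0567
(¬A ∨ E) ∧ (¬E ∧ F) = a·b on (0.9631, 0.0567) = 0.0546
¬A = 1 − 0.4100 = 0.5900
A ∧ ¬A = a·b on (0.4100, 0.5900) = 0.2419
F ∨ (A ∧ ¬A) = a + b − a·b on (0.6300, 0.2419) = 0.7195
((¬A ∨ E) ∧ (¬E ∧ F)) ∨ (F ∨ (A ∧ ¬A)) = a + b − a·b on (0.0546, 0.7195) = 0.7348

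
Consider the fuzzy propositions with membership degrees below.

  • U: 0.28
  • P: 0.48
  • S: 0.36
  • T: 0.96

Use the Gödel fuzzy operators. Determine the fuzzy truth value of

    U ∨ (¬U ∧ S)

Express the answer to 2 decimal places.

0.36

¬U = 1 − 0.28 = 0.72
¬U ∧ S = min(a, b) on (0.72, 0.36) = 0.36
U ∨ (¬U ∧ S) = max(a, b) on (0.28, 0.36) = 0.36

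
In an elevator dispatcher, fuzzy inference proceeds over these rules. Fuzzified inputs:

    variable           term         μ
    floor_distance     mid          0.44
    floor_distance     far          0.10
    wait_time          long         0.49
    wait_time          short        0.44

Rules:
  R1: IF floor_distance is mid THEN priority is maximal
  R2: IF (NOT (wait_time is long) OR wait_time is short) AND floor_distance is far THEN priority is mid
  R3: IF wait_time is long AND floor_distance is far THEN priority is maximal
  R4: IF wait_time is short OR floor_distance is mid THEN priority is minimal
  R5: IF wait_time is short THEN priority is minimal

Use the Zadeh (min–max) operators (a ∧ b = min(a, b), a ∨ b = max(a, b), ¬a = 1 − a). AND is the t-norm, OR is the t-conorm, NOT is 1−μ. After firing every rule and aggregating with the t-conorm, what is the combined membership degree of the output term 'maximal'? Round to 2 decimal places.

0.44

R1: mid=0.44 → w = 0.44
R2: (¬long=1−0.49=0.51 OR short=0.44) = 0.51; AND[min(a, b)] with far=0.10 → w = 0.10
R3: long=0.49, far=0.10; AND[min(a, b)] → w = 0.10
R4: short=0.44, mid=0.44; OR[max(a, b)] → w = 0.44
R5: short=0.44 → w = 0.44
Rules with consequent 'maximal': {R1, R3} → strengths 0.44, 0.10
Aggregate via t-conorm [max(a, b)]: 0.44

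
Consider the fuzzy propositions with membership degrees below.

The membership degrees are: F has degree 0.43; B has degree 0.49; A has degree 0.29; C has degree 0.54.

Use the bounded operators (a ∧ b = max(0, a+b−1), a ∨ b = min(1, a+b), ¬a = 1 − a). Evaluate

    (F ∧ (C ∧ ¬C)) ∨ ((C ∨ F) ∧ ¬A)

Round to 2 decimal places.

0.68

¬C = 1 − 0.54 = 0.46
C ∧ ¬C = max(0, a+b−1) on (0.54, 0.46) = 0.00
F ∧ (C ∧ ¬C) = max(0, a+b−1) on (0.43, 0.00) = 0.00
C ∨ F = min(1, a+b) on (0.54, 0.43) = 0.97
¬A = 1 − 0.29 = 0.71
(C ∨ F) ∧ ¬A = max(0, a+b−1) on (0.97, 0.71) = 0.68
(F ∧ (C ∧ ¬C)) ∨ ((C ∨ F) ∧ ¬A) = min(1, a+b) on (0.00, 0.68) = 0.68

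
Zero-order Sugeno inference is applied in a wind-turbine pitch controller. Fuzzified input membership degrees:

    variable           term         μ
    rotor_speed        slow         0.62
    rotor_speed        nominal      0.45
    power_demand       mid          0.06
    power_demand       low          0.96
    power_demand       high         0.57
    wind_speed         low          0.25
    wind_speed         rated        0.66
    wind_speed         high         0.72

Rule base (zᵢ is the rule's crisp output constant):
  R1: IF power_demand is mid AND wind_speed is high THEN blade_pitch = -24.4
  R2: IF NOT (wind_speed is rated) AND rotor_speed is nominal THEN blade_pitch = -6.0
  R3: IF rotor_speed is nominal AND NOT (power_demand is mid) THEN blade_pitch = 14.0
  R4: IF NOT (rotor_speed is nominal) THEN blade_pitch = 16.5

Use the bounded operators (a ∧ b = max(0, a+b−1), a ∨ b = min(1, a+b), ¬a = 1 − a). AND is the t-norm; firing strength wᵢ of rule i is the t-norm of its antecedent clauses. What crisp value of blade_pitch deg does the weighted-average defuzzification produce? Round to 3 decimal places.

R1 (z=-24.4): mid=0.06, high=0.72; AND[max(0, a+b−1)] → w = 0.00
R2 (z=-6.0): ¬rated=1−0.66=0.34, nominal=0.45; AND[max(0, a+b−1)] → w = 0.00
R3 (z=14.0): nominal=0.45, ¬mid=1−0.06=0.94; AND[max(0, a+b−1)] → w = 0.39
R4 (z=16.5): ¬nominal=1−0.45=0.55 → w = 0.55
Weighted average = (0.00·-24.4 + 0.00·-6.0 + 0.39·14.0 + 0.55·16.5) / (0.00 + 0.00 + 0.39 + 0.55)
  = 14.5350 / 0.9400 = 15.463

15.463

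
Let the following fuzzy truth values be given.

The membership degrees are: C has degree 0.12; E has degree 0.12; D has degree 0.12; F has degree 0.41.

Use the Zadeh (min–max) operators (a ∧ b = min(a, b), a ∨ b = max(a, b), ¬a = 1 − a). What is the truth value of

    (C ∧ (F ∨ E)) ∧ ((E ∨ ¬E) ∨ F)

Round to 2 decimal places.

F ∨ E = max(a, b) on (0.41, 0.12) = 0.41
C ∧ (F ∨ E) = min(a, b) on (0.12, 0.41) = 0.12
¬E = 1 − 0.12 = 0.88
E ∨ ¬E = max(a, b) on (0.12, 0.88) = 0.88
(E ∨ ¬E) ∨ F = max(a, b) on (0.88, 0.41) = 0.88
(C ∧ (F ∨ E)) ∧ ((E ∨ ¬E) ∨ F) = min(a, b) on (0.12, 0.88) = 0.12

0.12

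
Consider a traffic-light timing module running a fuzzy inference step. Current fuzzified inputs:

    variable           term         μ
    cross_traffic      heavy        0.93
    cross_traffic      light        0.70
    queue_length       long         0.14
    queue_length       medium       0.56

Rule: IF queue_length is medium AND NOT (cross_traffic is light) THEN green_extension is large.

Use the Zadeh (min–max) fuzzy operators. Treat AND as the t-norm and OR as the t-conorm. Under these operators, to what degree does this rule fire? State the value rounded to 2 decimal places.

0.30

firing strength: medium=0.56, ¬light=1−0.70=0.30; AND[min(a, b)] → w = 0.30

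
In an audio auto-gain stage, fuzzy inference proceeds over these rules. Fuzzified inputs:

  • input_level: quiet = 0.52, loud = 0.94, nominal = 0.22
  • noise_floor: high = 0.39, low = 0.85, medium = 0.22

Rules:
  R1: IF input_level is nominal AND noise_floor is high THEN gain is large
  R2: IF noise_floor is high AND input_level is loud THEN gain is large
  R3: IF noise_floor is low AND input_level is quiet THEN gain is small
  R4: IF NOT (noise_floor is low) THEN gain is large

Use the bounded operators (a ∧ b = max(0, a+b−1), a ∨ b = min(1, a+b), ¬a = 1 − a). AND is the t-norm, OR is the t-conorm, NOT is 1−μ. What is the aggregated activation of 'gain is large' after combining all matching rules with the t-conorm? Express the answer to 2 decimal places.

0.48

R1: nominal=0.22, high=0.39; AND[max(0, a+b−1)] → w = 0.00
R2: high=0.39, loud=0.94; AND[max(0, a+b−1)] → w = 0.33
R3: low=0.85, quiet=0.52; AND[max(0, a+b−1)] → w = 0.37
R4: ¬low=1−0.85=0.15 → w = 0.15
Rules with consequent 'large': {R1, R2, R4} → strengths 0.00, 0.33, 0.15
Aggregate via t-conorm [min(1, a+b)]: 0.48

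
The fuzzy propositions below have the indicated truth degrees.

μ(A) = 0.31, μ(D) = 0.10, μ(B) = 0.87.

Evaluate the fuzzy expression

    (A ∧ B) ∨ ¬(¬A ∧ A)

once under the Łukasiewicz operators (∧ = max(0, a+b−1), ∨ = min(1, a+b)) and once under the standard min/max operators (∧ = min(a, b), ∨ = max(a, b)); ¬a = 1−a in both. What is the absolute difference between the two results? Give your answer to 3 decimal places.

Under Łukasiewicz:
  A ∧ B = max(0, a+b−1) on (0.31, 0.87) = 0.18
  ¬A = 1 − 0.31 = 0.69
  ¬A ∧ A = max(0, a+b−1) on (0.69, 0.31) = 0.00
  ¬(¬A ∧ A) = 1 − 0.00 = 1.00
  (A ∧ B) ∨ ¬(¬A ∧ A) = min(1, a+b) on (0.18, 1.00) = 1.00
  → value = 1.0000
Under standard min/max:
  A ∧ B = min(a, b) on (0.31, 0.87) = 0.31
  ¬A = 1 − 0.31 = 0.69
  ¬A ∧ A = min(a, b) on (0.69, 0.31) = 0.31
  ¬(¬A ∧ A) = 1 − 0.31 = 0.69
  (A ∧ B) ∨ ¬(¬A ∧ A) = max(a, b) on (0.31, 0.69) = 0.69
  → value = 0.6900
|1.0000 − 0.6900| = 0.310

0.310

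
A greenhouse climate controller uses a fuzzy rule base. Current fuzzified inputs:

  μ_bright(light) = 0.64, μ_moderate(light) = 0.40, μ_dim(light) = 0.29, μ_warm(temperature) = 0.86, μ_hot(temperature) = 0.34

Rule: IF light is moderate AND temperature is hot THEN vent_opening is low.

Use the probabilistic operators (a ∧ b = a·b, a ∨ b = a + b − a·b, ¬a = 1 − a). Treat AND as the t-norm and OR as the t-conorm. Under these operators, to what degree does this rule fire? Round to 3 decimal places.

firing strength: moderate=0.40, hot=0.34; AND[a·b] → w = 0.1360

0.136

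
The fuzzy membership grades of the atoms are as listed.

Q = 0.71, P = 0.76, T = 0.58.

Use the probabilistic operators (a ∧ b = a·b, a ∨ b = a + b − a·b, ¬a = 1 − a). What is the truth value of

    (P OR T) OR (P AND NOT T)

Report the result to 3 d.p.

P OR T = a + b − a·b on (0.7600, 0.5800) = 0.8992
NOT T = 1 − 0.5800 = 0.4200
P AND NOT T = a·b on (0.7600, 0.4200) = 0.3192
(P OR T) OR (P AND NOT T) = a + b − a·b on (0.8992, 0.3192) = 0.9314

0.931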